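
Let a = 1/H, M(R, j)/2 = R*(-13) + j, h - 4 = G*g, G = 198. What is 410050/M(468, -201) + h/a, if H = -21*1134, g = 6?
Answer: -35681605021/1257 ≈ -2.8386e+7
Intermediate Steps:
h = 1192 (h = 4 + 198*6 = 4 + 1188 = 1192)
H = -23814
M(R, j) = -26*R + 2*j (M(R, j) = 2*(R*(-13) + j) = 2*(-13*R + j) = 2*(j - 13*R) = -26*R + 2*j)
a = -1/23814 (a = 1/(-23814) = -1/23814 ≈ -4.1992e-5)
410050/M(468, -201) + h/a = 410050/(-26*468 + 2*(-201)) + 1192/(-1/23814) = 410050/(-12168 - 402) + 1192*(-23814) = 410050/(-12570) - 28386288 = 410050*(-1/12570) - 28386288 = -41005/1257 - 28386288 = -35681605021/1257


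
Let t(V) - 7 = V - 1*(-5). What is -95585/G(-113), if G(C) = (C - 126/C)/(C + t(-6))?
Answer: -1155718235/12643 ≈ -91412.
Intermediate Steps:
t(V) = 12 + V (t(V) = 7 + (V - 1*(-5)) = 7 + (V + 5) = 7 + (5 + V) = 12 + V)
G(C) = (C - 126/C)/(6 + C) (G(C) = (C - 126/C)/(C + (12 - 6)) = (C - 126/C)/(C + 6) = (C - 126/C)/(6 + C))
-95585/G(-113) = -95585*(-113*(6 - 113)/(-126 + (-113)²)) = -95585*12091/(-126 + 12769) = -95585/((-1/113*(-1/107)*12643)) = -95585/12643/12091 = -95585*12091/12643 = -1155718235/12643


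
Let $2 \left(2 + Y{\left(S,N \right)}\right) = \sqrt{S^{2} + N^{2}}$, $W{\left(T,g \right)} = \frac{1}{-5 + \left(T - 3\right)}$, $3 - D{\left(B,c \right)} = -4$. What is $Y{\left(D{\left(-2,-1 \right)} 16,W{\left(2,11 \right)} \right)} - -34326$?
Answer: $34324 + \frac{\sqrt{451585}}{12} \approx 34380.0$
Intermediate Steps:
$D{\left(B,c \right)} = 7$ ($D{\left(B,c \right)} = 3 - -4 = 3 + 4 = 7$)
$W{\left(T,g \right)} = \frac{1}{-8 + T}$ ($W{\left(T,g \right)} = \frac{1}{-5 + \left(-3 + T\right)} = \frac{1}{-8 + T}$)
$Y{\left(S,N \right)} = -2 + \frac{\sqrt{N^{2} + S^{2}}}{2}$ ($Y{\left(S,N \right)} = -2 + \frac{\sqrt{S^{2} + N^{2}}}{2} = -2 + \frac{\sqrt{N^{2} + S^{2}}}{2}$)
$Y{\left(D{\left(-2,-1 \right)} 16,W{\left(2,11 \right)} \right)} - -34326 = \left(-2 + \frac{\sqrt{\left(\frac{1}{-8 + 2}\right)^{2} + \left(7 \cdot 16\right)^{2}}}{2}\right) - -34326 = \left(-2 + \frac{\sqrt{\left(\frac{1}{-6}\right)^{2} + 112^{2}}}{2}\right) + 34326 = \left(-2 + \frac{\sqrt{\left(- \frac{1}{6}\right)^{2} + 12544}}{2}\right) + 34326 = \left(-2 + \frac{\sqrt{\frac{1}{36} + 12544}}{2}\right) + 34326 = \left(-2 + \frac{\sqrt{\frac{451585}{36}}}{2}\right) + 34326 = \left(-2 + \frac{\frac{1}{6} \sqrt{451585}}{2}\right) + 34326 = \left(-2 + \frac{\sqrt{451585}}{12}\right) + 34326 = 34324 + \frac{\sqrt{451585}}{12}$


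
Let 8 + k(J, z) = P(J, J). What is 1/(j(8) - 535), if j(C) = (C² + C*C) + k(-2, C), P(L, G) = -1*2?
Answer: -1/417 ≈ -0.0023981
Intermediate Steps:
P(L, G) = -2
k(J, z) = -10 (k(J, z) = -8 - 2 = -10)
j(C) = -10 + 2*C² (j(C) = (C² + C*C) - 10 = (C² + C²) - 10 = 2*C² - 10 = -10 + 2*C²)
1/(j(8) - 535) = 1/((-10 + 2*8²) - 535) = 1/((-10 + 2*64) - 535) = 1/((-10 + 128) - 535) = 1/(118 - 535) = 1/(-417) = -1/417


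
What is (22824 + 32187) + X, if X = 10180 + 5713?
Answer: 70904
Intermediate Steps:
X = 15893
(22824 + 32187) + X = (22824 + 32187) + 15893 = 55011 + 15893 = 70904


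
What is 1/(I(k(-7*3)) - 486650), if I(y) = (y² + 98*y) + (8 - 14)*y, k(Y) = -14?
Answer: -1/487742 ≈ -2.0503e-6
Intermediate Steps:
I(y) = y² + 92*y (I(y) = (y² + 98*y) - 6*y = y² + 92*y)
1/(I(k(-7*3)) - 486650) = 1/(-14*(92 - 14) - 486650) = 1/(-14*78 - 486650) = 1/(-1092 - 486650) = 1/(-487742) = -1/487742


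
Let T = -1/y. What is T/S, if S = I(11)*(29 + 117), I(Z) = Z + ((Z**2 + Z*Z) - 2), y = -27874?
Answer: 1/1021470604 ≈ 9.7898e-10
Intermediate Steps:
I(Z) = -2 + Z + 2*Z**2 (I(Z) = Z + ((Z**2 + Z**2) - 2) = Z + (2*Z**2 - 2) = Z + (-2 + 2*Z**2) = -2 + Z + 2*Z**2)
T = 1/27874 (T = -1/(-27874) = -1*(-1/27874) = 1/27874 ≈ 3.5876e-5)
S = 36646 (S = (-2 + 11 + 2*11**2)*(29 + 117) = (-2 + 11 + 2*121)*146 = (-2 + 11 + 242)*146 = 251*146 = 36646)
T/S = (1/27874)/36646 = (1/27874)*(1/36646) = 1/1021470604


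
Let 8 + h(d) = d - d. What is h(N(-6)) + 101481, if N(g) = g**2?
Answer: 101473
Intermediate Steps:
h(d) = -8 (h(d) = -8 + (d - d) = -8 + 0 = -8)
h(N(-6)) + 101481 = -8 + 101481 = 101473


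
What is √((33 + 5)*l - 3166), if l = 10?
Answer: I*√2786 ≈ 52.783*I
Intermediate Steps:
√((33 + 5)*l - 3166) = √((33 + 5)*10 - 3166) = √(38*10 - 3166) = √(380 - 3166) = √(-2786) = I*√2786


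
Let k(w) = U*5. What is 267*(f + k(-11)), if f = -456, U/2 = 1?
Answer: -119082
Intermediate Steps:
U = 2 (U = 2*1 = 2)
k(w) = 10 (k(w) = 2*5 = 10)
267*(f + k(-11)) = 267*(-456 + 10) = 267*(-446) = -119082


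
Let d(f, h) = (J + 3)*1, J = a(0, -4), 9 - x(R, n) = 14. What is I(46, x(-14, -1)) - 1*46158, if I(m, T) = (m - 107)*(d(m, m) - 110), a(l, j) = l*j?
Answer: -39631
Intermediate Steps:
x(R, n) = -5 (x(R, n) = 9 - 1*14 = 9 - 14 = -5)
a(l, j) = j*l
J = 0 (J = -4*0 = 0)
d(f, h) = 3 (d(f, h) = (0 + 3)*1 = 3*1 = 3)
I(m, T) = 11449 - 107*m (I(m, T) = (m - 107)*(3 - 110) = (-107 + m)*(-107) = 11449 - 107*m)
I(46, x(-14, -1)) - 1*46158 = (11449 - 107*46) - 1*46158 = (11449 - 4922) - 46158 = 6527 - 46158 = -39631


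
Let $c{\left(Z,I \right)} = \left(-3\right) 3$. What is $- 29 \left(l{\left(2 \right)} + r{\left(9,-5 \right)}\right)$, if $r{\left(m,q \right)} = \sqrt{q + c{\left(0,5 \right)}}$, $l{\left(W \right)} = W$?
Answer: $-58 - 29 i \sqrt{14} \approx -58.0 - 108.51 i$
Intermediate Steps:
$c{\left(Z,I \right)} = -9$
$r{\left(m,q \right)} = \sqrt{-9 + q}$ ($r{\left(m,q \right)} = \sqrt{q - 9} = \sqrt{-9 + q}$)
$- 29 \left(l{\left(2 \right)} + r{\left(9,-5 \right)}\right) = - 29 \left(2 + \sqrt{-9 - 5}\right) = - 29 \left(2 + \sqrt{-14}\right) = - 29 \left(2 + i \sqrt{14}\right) = -58 - 29 i \sqrt{14}$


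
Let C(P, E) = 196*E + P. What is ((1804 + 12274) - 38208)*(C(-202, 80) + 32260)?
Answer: -1151917940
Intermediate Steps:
C(P, E) = P + 196*E
((1804 + 12274) - 38208)*(C(-202, 80) + 32260) = ((1804 + 12274) - 38208)*((-202 + 196*80) + 32260) = (14078 - 38208)*((-202 + 15680) + 32260) = -24130*(15478 + 32260) = -24130*47738 = -1151917940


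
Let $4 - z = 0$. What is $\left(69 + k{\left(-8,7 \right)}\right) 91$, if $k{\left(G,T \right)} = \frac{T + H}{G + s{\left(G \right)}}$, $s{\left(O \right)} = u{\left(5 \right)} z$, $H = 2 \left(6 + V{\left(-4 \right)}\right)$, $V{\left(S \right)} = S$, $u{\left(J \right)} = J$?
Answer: $\frac{76349}{12} \approx 6362.4$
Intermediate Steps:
$z = 4$ ($z = 4 - 0 = 4 + 0 = 4$)
$H = 4$ ($H = 2 \left(6 - 4\right) = 2 \cdot 2 = 4$)
$s{\left(O \right)} = 20$ ($s{\left(O \right)} = 5 \cdot 4 = 20$)
$k{\left(G,T \right)} = \frac{4 + T}{20 + G}$ ($k{\left(G,T \right)} = \frac{T + 4}{G + 20} = \frac{4 + T}{20 + G}$)
$\left(69 + k{\left(-8,7 \right)}\right) 91 = \left(69 + \frac{4 + 7}{20 - 8}\right) 91 = \left(69 + \frac{1}{12} \cdot 11\right) 91 = \left(69 + \frac{11}{12}\right) 91 = \frac{839}{12} \cdot 91 = \frac{76349}{12}$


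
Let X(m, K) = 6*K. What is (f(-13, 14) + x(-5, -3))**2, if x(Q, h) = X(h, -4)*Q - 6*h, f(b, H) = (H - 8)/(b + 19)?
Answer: 19321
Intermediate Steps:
f(b, H) = (-8 + H)/(19 + b)
x(Q, h) = -24*Q - 6*h (x(Q, h) = (6*(-4))*Q - 6*h = -24*Q - 6*h)
(f(-13, 14) + x(-5, -3))**2 = ((-8 + 14)/(19 - 13) + (-24*(-5) - 6*(-3)))**2 = (6/6 + (120 + 18))**2 = ((1/6)*6 + 138)**2 = (1 + 138)**2 = 139**2 = 19321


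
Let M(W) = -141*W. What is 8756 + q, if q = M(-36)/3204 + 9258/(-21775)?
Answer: 16971155413/1937975 ≈ 8757.2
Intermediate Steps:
q = 2246313/1937975 (q = -141*(-36)/3204 + 9258/(-21775) = 5076*(1/3204) + 9258*(-1/21775) = 141/89 - 9258/21775 = 2246313/1937975 ≈ 1.1591)
8756 + q = 8756 + 2246313/1937975 = 16971155413/1937975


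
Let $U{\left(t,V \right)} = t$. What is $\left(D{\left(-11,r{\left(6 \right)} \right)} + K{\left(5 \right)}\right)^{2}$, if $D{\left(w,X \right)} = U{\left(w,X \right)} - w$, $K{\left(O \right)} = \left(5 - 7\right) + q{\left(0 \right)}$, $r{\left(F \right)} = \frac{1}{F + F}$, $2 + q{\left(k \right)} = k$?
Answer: $16$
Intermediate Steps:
$q{\left(k \right)} = -2 + k$
$r{\left(F \right)} = \frac{1}{2 F}$
$K{\left(O \right)} = -4$ ($K{\left(O \right)} = \left(5 - 7\right) + \left(-2 + 0\right) = -2 - 2 = -4$)
$D{\left(w,X \right)} = 0$ ($D{\left(w,X \right)} = w - w = 0$)
$\left(D{\left(-11,r{\left(6 \right)} \right)} + K{\left(5 \right)}\right)^{2} = \left(0 - 4\right)^{2} = \left(-4\right)^{2} = 16$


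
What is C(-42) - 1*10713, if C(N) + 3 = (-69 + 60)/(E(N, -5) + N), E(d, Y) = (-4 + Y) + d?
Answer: -332193/31 ≈ -10716.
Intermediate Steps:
E(d, Y) = -4 + Y + d
C(N) = -3 - 9/(-9 + 2*N) (C(N) = -3 + (-69 + 60)/((-4 - 5 + N) + N) = -3 - 9/((-9 + N) + N) = -3 - 9/(-9 + 2*N))
C(-42) - 1*10713 = 6*(3 - 1*(-42))/(-9 + 2*(-42)) - 1*10713 = 6*(3 + 42)/(-9 - 84) - 10713 = 6*45/(-93) - 10713 = 6*(-1/93)*45 - 10713 = -90/31 - 10713 = -332193/31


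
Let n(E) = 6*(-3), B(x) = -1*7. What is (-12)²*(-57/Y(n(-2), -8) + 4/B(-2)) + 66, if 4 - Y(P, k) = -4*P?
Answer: 12426/119 ≈ 104.42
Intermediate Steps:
B(x) = -7
n(E) = -18
Y(P, k) = 4 + 4*P (Y(P, k) = 4 - (-4)*P = 4 + 4*P)
(-12)²*(-57/Y(n(-2), -8) + 4/B(-2)) + 66 = (-12)²*(-57/(4 + 4*(-18)) + 4/(-7)) + 66 = 144*(-57/(4 - 72) + 4*(-⅐)) + 66 = 144*(-57/(-68) - 4/7) + 66 = 144*(-57*(-1/68) - 4/7) + 66 = 144*(57/68 - 4/7) + 66 = 144*(127/476) + 66 = 4572/119 + 66 = 12426/119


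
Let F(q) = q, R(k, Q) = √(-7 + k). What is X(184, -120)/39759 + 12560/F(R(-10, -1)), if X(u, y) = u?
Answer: 184/39759 - 12560*I*√17/17 ≈ 0.0046279 - 3046.2*I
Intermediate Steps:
X(184, -120)/39759 + 12560/F(R(-10, -1)) = 184/39759 + 12560/(√(-7 - 10)) = 184*(1/39759) + 12560/(√(-17)) = 184/39759 + 12560/((I*√17)) = 184/39759 + 12560*(-I*√17/17) = 184/39759 - 12560*I*√17/17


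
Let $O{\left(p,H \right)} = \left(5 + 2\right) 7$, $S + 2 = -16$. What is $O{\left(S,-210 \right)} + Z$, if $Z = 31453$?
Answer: $31502$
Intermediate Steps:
$S = -18$ ($S = -2 - 16 = -18$)
$O{\left(p,H \right)} = 49$ ($O{\left(p,H \right)} = 7 \cdot 7 = 49$)
$O{\left(S,-210 \right)} + Z = 49 + 31453 = 31502$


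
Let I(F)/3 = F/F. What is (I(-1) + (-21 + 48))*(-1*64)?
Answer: -1920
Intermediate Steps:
I(F) = 3 (I(F) = 3*(F/F) = 3*1 = 3)
(I(-1) + (-21 + 48))*(-1*64) = (3 + (-21 + 48))*(-1*64) = (3 + 27)*(-64) = 30*(-64) = -1920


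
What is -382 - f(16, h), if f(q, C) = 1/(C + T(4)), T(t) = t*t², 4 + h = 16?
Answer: -29033/76 ≈ -382.01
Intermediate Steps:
h = 12 (h = -4 + 16 = 12)
T(t) = t³
f(q, C) = 1/(64 + C) (f(q, C) = 1/(C + 4³) = 1/(C + 64) = 1/(64 + C))
-382 - f(16, h) = -382 - 1/(64 + 12) = -382 - 1/76 = -29033/76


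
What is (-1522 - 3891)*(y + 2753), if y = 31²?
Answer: -20103882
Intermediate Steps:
y = 961
(-1522 - 3891)*(y + 2753) = (-1522 - 3891)*(961 + 2753) = -5413*3714 = -20103882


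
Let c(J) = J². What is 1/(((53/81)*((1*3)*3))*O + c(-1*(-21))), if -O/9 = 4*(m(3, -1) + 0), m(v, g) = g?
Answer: 1/653 ≈ 0.0015314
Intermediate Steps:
O = 36 (O = -36*(-1 + 0) = -36*(-1) = -9*(-4) = 36)
1/(((53/81)*((1*3)*3))*O + c(-1*(-21))) = 1/(((53/81)*((1*3)*3))*36 + (-1*(-21))²) = 1/(((53*(1/81))*(3*3))*36 + 21²) = 1/(((53/81)*9)*36 + 441) = 1/((53/9)*36 + 441) = 1/(212 + 441) = 1/653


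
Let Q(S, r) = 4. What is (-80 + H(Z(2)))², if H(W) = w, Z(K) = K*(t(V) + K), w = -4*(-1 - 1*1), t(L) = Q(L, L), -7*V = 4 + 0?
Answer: 5184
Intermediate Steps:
V = -4/7 (V = -(4 + 0)/7 = -⅐*4 = -4/7 ≈ -0.57143)
t(L) = 4
w = 8 (w = -4*(-1 - 1) = -4*(-2) = 8)
Z(K) = K*(4 + K)
H(W) = 8
(-80 + H(Z(2)))² = (-80 + 8)² = (-72)² = 5184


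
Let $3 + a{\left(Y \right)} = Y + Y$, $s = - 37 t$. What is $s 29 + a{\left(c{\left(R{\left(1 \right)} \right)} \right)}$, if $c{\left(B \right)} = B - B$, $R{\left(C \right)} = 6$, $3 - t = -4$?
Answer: $-7514$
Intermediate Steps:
$t = 7$ ($t = 3 - -4 = 3 + 4 = 7$)
$c{\left(B \right)} = 0$
$s = -259$ ($s = \left(-37\right) 7 = -259$)
$a{\left(Y \right)} = -3 + 2 Y$ ($a{\left(Y \right)} = -3 + \left(Y + Y\right) = -3 + 2 Y$)
$s 29 + a{\left(c{\left(R{\left(1 \right)} \right)} \right)} = \left(-259\right) 29 + \left(-3 + 2 \cdot 0\right) = -7511 + \left(-3 + 0\right) = -7511 - 3 = -7514$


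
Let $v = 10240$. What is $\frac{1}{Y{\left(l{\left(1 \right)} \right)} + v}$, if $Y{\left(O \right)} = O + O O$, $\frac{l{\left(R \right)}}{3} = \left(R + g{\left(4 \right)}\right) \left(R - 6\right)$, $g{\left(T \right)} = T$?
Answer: $\frac{1}{15790} \approx 6.3331 \cdot 10^{-5}$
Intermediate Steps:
$l{\left(R \right)} = 3 \left(-6 + R\right) \left(4 + R\right)$ ($l{\left(R \right)} = 3 \left(R + 4\right) \left(R - 6\right) = 3 \left(4 + R\right) \left(-6 + R\right) = 3 \left(-6 + R\right) \left(4 + R\right)$)
$Y{\left(O \right)} = O + O^{2}$
$\frac{1}{Y{\left(l{\left(1 \right)} \right)} + v} = \frac{1}{\left(-72 - 6 + 3 \cdot 1^{2}\right) \left(1 - \left(78 - 3\right)\right) + 10240} = \frac{1}{\left(-72 - 6 + 3 \cdot 1\right) \left(1 - 75\right) + 10240} = \frac{1}{\left(-72 - 6 + 3\right) \left(1 - 75\right) + 10240} = \frac{1}{- 75 \left(1 - 75\right) + 10240} = \frac{1}{\left(-75\right) \left(-74\right) + 10240} = \frac{1}{5550 + 10240} = \frac{1}{15790}$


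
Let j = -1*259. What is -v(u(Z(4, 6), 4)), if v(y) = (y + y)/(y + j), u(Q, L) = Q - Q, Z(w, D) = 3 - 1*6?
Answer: 0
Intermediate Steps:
Z(w, D) = -3 (Z(w, D) = 3 - 6 = -3)
j = -259
u(Q, L) = 0
v(y) = 2*y/(-259 + y) (v(y) = (y + y)/(y - 259) = (2*y)/(-259 + y) = 2*y/(-259 + y))
-v(u(Z(4, 6), 4)) = -2*0/(-259 + 0) = -2*0/(-259) = -2*0*(-1)/259 = -1*0 = 0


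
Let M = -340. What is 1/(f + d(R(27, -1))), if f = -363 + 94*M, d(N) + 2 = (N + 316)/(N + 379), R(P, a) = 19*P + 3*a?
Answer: -127/4105157 ≈ -3.0937e-5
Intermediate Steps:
R(P, a) = 3*a + 19*P
d(N) = -2 + (316 + N)/(379 + N) (d(N) = -2 + (N + 316)/(N + 379) = -2 + (316 + N)/(379 + N))
f = -32323 (f = -363 + 94*(-340) = -363 - 31960 = -32323)
1/(f + d(R(27, -1))) = 1/(-32323 + (-442 - (3*(-1) + 19*27))/(379 + (3*(-1) + 19*27))) = 1/(-32323 + (-442 - (-3 + 513))/(379 + (-3 + 513))) = 1/(-32323 + (-442 - 1*510)/(379 + 510)) = 1/(-32323 + (-442 - 510)/889) = 1/(-32323 + (1/889)*(-952)) = 1/(-32323 - 136/127) = 1/(-4105157/127) = -127/4105157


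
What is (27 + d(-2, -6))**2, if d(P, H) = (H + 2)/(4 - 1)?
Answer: 5929/9 ≈ 658.78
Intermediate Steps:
d(P, H) = 2/3 + H/3 (d(P, H) = (2 + H)/3 = (2 + H)*(1/3) = 2/3 + H/3)
(27 + d(-2, -6))**2 = (27 + (2/3 + (1/3)*(-6)))**2 = (27 + (2/3 - 2))**2 = (27 - 4/3)**2 = (77/3)**2 = 5929/9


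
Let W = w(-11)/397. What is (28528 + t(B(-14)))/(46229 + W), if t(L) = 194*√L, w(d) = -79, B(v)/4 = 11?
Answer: 5662808/9176417 + 77018*√11/9176417 ≈ 0.64494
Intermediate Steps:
B(v) = 44 (B(v) = 4*11 = 44)
W = -79/397 ≈ -0.19899
(28528 + t(B(-14)))/(46229 + W) = (28528 + 194*√44)/(46229 - 79/397) = (28528 + 194*(2*√11))/(18352834/397) = (28528 + 388*√11)*(397/18352834) = 5662808/9176417 + 77018*√11/9176417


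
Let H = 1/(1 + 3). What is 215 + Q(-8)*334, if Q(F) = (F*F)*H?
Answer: 5559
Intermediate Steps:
H = 1/4 ≈ 0.25000
Q(F) = F**2/4 (Q(F) = (F*F)*(1/4) = F**2*(1/4) = F**2/4)
215 + Q(-8)*334 = 215 + ((1/4)*(-8)**2)*334 = 215 + ((1/4)*64)*334 = 215 + 16*334 = 215 + 5344 = 5559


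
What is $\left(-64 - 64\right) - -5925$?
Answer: $5797$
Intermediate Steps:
$\left(-64 - 64\right) - -5925 = \left(-64 - 64\right) + 5925 = -128 + 5925 = 5797$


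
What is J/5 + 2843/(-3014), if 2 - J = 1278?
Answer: -3860079/15070 ≈ -256.14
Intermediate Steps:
J = -1276 (J = 2 - 1*1278 = 2 - 1278 = -1276)
J/5 + 2843/(-3014) = -1276/5 + 2843/(-3014) = -1276*⅕ + 2843*(-1/3014) = -1276/5 - 2843/3014 = -3860079/15070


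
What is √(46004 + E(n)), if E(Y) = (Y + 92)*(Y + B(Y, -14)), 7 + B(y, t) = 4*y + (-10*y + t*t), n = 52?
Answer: 2*√8945 ≈ 189.16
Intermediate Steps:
B(y, t) = -7 + t² - 6*y (B(y, t) = -7 + (4*y + (-10*y + t*t)) = -7 + (4*y + (-10*y + t²)) = -7 + (4*y + (t² - 10*y)) = -7 + (t² - 6*y) = -7 + t² - 6*y)
E(Y) = (92 + Y)*(189 - 5*Y) (E(Y) = (Y + 92)*(Y + (-7 + (-14)² - 6*Y)) = (92 + Y)*(Y + (-7 + 196 - 6*Y)) = (92 + Y)*(Y + (189 - 6*Y)) = (92 + Y)*(189 - 5*Y))
√(46004 + E(n)) = √(46004 + (17388 - 271*52 - 5*52²)) = √(46004 + (17388 - 14092 - 5*2704)) = √(46004 + (17388 - 14092 - 13520)) = √(46004 - 10224) = √35780 = 2*√8945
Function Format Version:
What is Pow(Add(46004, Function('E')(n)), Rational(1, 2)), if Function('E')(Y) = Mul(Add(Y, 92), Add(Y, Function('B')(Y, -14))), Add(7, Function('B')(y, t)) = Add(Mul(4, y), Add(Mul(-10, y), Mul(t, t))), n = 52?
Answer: Mul(2, Pow(8945, Rational(1, 2))) ≈ 189.16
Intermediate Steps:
Function('B')(y, t) = Add(-7, Pow(t, 2), Mul(-6, y)) (Function('B')(y, t) = Add(-7, Add(Mul(4, y), Add(Mul(-10, y), Mul(t, t)))) = Add(-7, Add(Mul(4, y), Add(Mul(-10, y), Pow(t, 2)))) = Add(-7, Add(Mul(4, y), Add(Pow(t, 2), Mul(-10, y)))) = Add(-7, Add(Pow(t, 2), Mul(-6, y))) = Add(-7, Pow(t, 2), Mul(-6, y)))
Function('E')(Y) = Mul(Add(92, Y), Add(189, Mul(-5, Y))) (Function('E')(Y) = Mul(Add(Y, 92), Add(Y, Add(-7, Pow(-14, 2), Mul(-6, Y)))) = Mul(Add(92, Y), Add(Y, Add(-7, 196, Mul(-6, Y)))) = Mul(Add(92, Y), Add(Y, Add(189, Mul(-6, Y)))) = Mul(Add(92, Y), Add(189, Mul(-5, Y))))
Pow(Add(46004, Function('E')(n)), Rational(1, 2)) = Pow(Add(46004, Add(17388, Mul(-271, 52), Mul(-5, Pow(52, 2)))), Rational(1, 2)) = Pow(Add(46004, Add(17388, -14092, Mul(-5, 2704))), Rational(1, 2)) = Pow(Add(46004, Add(17388, -14092, -13520)), Rational(1, 2)) = Pow(Add(46004, -10224), Rational(1, 2)) = Pow(35780, Rational(1, 2)) = Mul(2, Pow(8945, Rational(1, 2)))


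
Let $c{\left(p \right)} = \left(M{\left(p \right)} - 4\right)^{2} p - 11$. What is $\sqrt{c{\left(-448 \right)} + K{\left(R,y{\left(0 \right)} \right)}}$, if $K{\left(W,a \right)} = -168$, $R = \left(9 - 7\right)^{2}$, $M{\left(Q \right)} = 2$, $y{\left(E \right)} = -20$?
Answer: $3 i \sqrt{219} \approx 44.396 i$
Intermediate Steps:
$R = 4$ ($R = 2^{2} = 4$)
$c{\left(p \right)} = -11 + 4 p$ ($c{\left(p \right)} = \left(2 - 4\right)^{2} p - 11 = \left(-2\right)^{2} p - 11 = 4 p - 11 = -11 + 4 p$)
$\sqrt{c{\left(-448 \right)} + K{\left(R,y{\left(0 \right)} \right)}} = \sqrt{\left(-11 + 4 \left(-448\right)\right) - 168} = \sqrt{\left(-11 - 1792\right) - 168} = \sqrt{-1803 - 168} = \sqrt{-1971} = 3 i \sqrt{219}$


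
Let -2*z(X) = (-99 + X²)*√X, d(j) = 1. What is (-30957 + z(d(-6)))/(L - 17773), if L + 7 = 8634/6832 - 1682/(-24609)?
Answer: 2598260744352/1494552053555 ≈ 1.7385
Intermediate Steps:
L = -476467643/84064344 (L = -7 + (8634/6832 - 1682/(-24609)) = -7 + (8634*(1/6832) - 1682*(-1/24609)) = -7 + (4317/3416 + 1682/24609) = -7 + 111982765/84064344 = -476467643/84064344 ≈ -5.6679)
z(X) = -√X*(-99 + X²)/2 (z(X) = -(-99 + X²)*√X/2 = -√X*(-99 + X²)/2)
(-30957 + z(d(-6)))/(L - 17773) = (-30957 + √1*(99 - 1*1²)/2)/(-476467643/84064344 - 17773) = (-30957 + (½)*1*(99 - 1*1))/(-1494552053555/84064344) = (-30957 + (½)*1*(99 - 1))*(-84064344/1494552053555) = (-30957 + (½)*1*98)*(-84064344/1494552053555) = (-30957 + 49)*(-84064344/1494552053555) = -30908*(-84064344/1494552053555) = 2598260744352/1494552053555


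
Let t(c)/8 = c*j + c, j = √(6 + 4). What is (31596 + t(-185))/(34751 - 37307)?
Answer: -7529/639 + 370*√10/639 ≈ -9.9514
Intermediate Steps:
j = √10 ≈ 3.1623
t(c) = 8*c + 8*c*√10 (t(c) = 8*(c*√10 + c) = 8*(c + c*√10) = 8*c + 8*c*√10)
(31596 + t(-185))/(34751 - 37307) = (31596 + 8*(-185)*(1 + √10))/(34751 - 37307) = (31596 + (-1480 - 1480*√10))/(-2556) = (30116 - 1480*√10)*(-1/2556) = -7529/639 + 370*√10/639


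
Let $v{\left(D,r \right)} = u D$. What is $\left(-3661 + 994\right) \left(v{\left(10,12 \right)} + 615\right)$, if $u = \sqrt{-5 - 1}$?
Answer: $-1640205 - 26670 i \sqrt{6} \approx -1.6402 \cdot 10^{6} - 65328.0 i$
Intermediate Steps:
$u = i \sqrt{6}$ ($u = \sqrt{-6} = i \sqrt{6} \approx 2.4495 i$)
$v{\left(D,r \right)} = i D \sqrt{6}$ ($v{\left(D,r \right)} = i \sqrt{6} D = i D \sqrt{6}$)
$\left(-3661 + 994\right) \left(v{\left(10,12 \right)} + 615\right) = \left(-3661 + 994\right) \left(i 10 \sqrt{6} + 615\right) = - 2667 \left(10 i \sqrt{6} + 615\right) = - 2667 \left(615 + 10 i \sqrt{6}\right) = -1640205 - 26670 i \sqrt{6}$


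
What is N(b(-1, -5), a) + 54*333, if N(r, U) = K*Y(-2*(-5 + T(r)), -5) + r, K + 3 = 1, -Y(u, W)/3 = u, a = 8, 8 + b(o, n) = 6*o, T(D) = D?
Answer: 18196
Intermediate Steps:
b(o, n) = -8 + 6*o
Y(u, W) = -3*u
K = -2 (K = -3 + 1 = -2)
N(r, U) = 60 - 11*r (N(r, U) = -(-6)*(-2*(-5 + r)) + r = -(-6)*(10 - 2*r) + r = -2*(-30 + 6*r) + r = (60 - 12*r) + r = 60 - 11*r)
N(b(-1, -5), a) + 54*333 = (60 - 11*(-8 + 6*(-1))) + 54*333 = (60 - 11*(-8 - 6)) + 17982 = (60 - 11*(-14)) + 17982 = (60 + 154) + 17982 = 214 + 17982 = 18196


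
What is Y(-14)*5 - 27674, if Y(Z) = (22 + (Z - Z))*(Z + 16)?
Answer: -27454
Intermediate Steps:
Y(Z) = 352 + 22*Z (Y(Z) = (22 + 0)*(16 + Z) = 22*(16 + Z) = 352 + 22*Z)
Y(-14)*5 - 27674 = (352 + 22*(-14))*5 - 27674 = (352 - 308)*5 - 27674 = 44*5 - 27674 = 220 - 27674 = -27454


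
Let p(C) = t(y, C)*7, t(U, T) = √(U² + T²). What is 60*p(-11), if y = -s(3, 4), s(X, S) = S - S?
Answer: 4620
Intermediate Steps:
s(X, S) = 0
y = 0 (y = -1*0 = 0)
t(U, T) = √(T² + U²)
p(C) = 7*√(C²) (p(C) = √(C² + 0²)*7 = √(C² + 0)*7 = √(C²)*7 = 7*√(C²))
60*p(-11) = 60*(7*√((-11)²)) = 60*(7*√121) = 60*(7*11) = 60*77 = 4620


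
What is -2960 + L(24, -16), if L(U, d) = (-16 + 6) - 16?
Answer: -2986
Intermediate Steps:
L(U, d) = -26 (L(U, d) = -10 - 16 = -26)
-2960 + L(24, -16) = -2960 - 26 = -2986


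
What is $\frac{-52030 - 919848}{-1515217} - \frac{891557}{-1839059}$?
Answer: $\frac{3138243305671}{2786573460803} \approx 1.1262$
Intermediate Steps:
$\frac{-52030 - 919848}{-1515217} - \frac{891557}{-1839059} = \left(-52030 - 919848\right) \left(- \frac{1}{1515217}\right) - - \frac{891557}{1839059} = \left(-971878\right) \left(- \frac{1}{1515217}\right) + \frac{891557}{1839059} = \frac{971878}{1515217} + \frac{891557}{1839059} = \frac{3138243305671}{2786573460803}$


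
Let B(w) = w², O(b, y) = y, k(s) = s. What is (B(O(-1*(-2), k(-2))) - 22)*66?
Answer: -1188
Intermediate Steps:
(B(O(-1*(-2), k(-2))) - 22)*66 = ((-2)² - 22)*66 = (4 - 22)*66 = -18*66 = -1188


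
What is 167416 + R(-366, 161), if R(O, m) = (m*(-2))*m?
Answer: 115574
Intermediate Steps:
R(O, m) = -2*m² (R(O, m) = (-2*m)*m = -2*m²)
167416 + R(-366, 161) = 167416 - 2*161² = 167416 - 2*25921 = 167416 - 51842 = 115574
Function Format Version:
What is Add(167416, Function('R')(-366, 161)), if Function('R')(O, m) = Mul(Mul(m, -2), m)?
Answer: 115574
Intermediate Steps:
Function('R')(O, m) = Mul(-2, Pow(m, 2)) (Function('R')(O, m) = Mul(Mul(-2, m), m) = Mul(-2, Pow(m, 2)))
Add(167416, Function('R')(-366, 161)) = Add(167416, Mul(-2, Pow(161, 2))) = Add(167416, Mul(-2, 25921)) = Add(167416, -51842) = 115574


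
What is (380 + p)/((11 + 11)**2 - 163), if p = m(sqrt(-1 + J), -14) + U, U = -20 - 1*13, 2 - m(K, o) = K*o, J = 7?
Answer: 349/321 + 14*sqrt(6)/321 ≈ 1.1941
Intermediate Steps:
m(K, o) = 2 - K*o
U = -33 (U = -20 - 13 = -33)
p = -31 + 14*sqrt(6) (p = (2 - 1*sqrt(-1 + 7)*(-14)) - 33 = (2 - 1*sqrt(6)*(-14)) - 33 = (2 + 14*sqrt(6)) - 33 = -31 + 14*sqrt(6) ≈ 3.2929)
(380 + p)/((11 + 11)**2 - 163) = (380 + (-31 + 14*sqrt(6)))/((11 + 11)**2 - 163) = (349 + 14*sqrt(6))/(22**2 - 163) = (349 + 14*sqrt(6))/(484 - 163) = (349 + 14*sqrt(6))/321 = (349 + 14*sqrt(6))*(1/321) = 349/321 + 14*sqrt(6)/321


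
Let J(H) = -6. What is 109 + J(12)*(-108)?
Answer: 757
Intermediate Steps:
109 + J(12)*(-108) = 109 - 6*(-108) = 109 + 648 = 757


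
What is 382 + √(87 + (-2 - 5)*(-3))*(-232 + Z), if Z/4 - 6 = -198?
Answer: 382 - 6000*√3 ≈ -10010.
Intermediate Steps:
Z = -768 (Z = 24 + 4*(-198) = 24 - 792 = -768)
382 + √(87 + (-2 - 5)*(-3))*(-232 + Z) = 382 + √(87 + (-2 - 5)*(-3))*(-232 - 768) = 382 + √(87 - 7*(-3))*(-1000) = 382 + √(87 + 21)*(-1000) = 382 + √108*(-1000) = 382 + (6*√3)*(-1000) = 382 - 6000*√3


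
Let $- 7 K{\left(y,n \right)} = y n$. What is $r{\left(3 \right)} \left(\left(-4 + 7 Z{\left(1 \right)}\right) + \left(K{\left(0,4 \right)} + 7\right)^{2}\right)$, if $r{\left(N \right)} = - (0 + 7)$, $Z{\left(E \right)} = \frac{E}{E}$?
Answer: $-364$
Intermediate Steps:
$K{\left(y,n \right)} = - \frac{n y}{7}$ ($K{\left(y,n \right)} = - \frac{y n}{7} = - \frac{n y}{7}$)
$Z{\left(E \right)} = 1$
$r{\left(N \right)} = -7$ ($r{\left(N \right)} = \left(-1\right) 7 = -7$)
$r{\left(3 \right)} \left(\left(-4 + 7 Z{\left(1 \right)}\right) + \left(K{\left(0,4 \right)} + 7\right)^{2}\right) = - 7 \left(\left(-4 + 7 \cdot 1\right) + \left(\left(- \frac{1}{7}\right) 4 \cdot 0 + 7\right)^{2}\right) = - 7 \left(\left(-4 + 7\right) + \left(0 + 7\right)^{2}\right) = - 7 \left(3 + 7^{2}\right) = - 7 \left(3 + 49\right) = \left(-7\right) 52 = -364$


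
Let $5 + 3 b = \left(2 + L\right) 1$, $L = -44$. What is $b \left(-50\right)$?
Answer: $\frac{2350}{3} \approx 783.33$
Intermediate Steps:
$b = - \frac{47}{3}$ ($b = - \frac{5}{3} + \frac{\left(2 - 44\right) 1}{3} = - \frac{5}{3} + \frac{\left(-42\right) 1}{3} = - \frac{5}{3} + \frac{1}{3} \left(-42\right) = - \frac{5}{3} - 14 = - \frac{47}{3} \approx -15.667$)
$b \left(-50\right) = \left(- \frac{47}{3}\right) \left(-50\right) = \frac{2350}{3}$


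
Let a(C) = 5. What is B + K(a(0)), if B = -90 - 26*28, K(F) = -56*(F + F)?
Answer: -1378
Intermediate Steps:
K(F) = -112*F
B = -818 (B = -90 - 728 = -818)
B + K(a(0)) = -818 - 112*5 = -818 - 560 = -1378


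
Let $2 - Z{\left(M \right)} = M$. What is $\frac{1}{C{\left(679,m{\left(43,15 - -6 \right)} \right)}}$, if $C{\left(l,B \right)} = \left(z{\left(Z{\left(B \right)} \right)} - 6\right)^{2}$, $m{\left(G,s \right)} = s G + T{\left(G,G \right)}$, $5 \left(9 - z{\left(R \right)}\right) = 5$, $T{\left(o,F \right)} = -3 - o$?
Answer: $\frac{1}{4} \approx 0.25$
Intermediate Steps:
$Z{\left(M \right)} = 2 - M$
$z{\left(R \right)} = 8$ ($z{\left(R \right)} = 9 - 1 = 8$)
$m{\left(G,s \right)} = -3 - G + G s$ ($m{\left(G,s \right)} = s G - \left(3 + G\right) = G s - \left(3 + G\right) = -3 - G + G s$)
$C{\left(l,B \right)} = 4$ ($C{\left(l,B \right)} = \left(8 - 6\right)^{2} = 2^{2} = 4$)
$\frac{1}{C{\left(679,m{\left(43,15 - -6 \right)} \right)}} = \frac{1}{4}$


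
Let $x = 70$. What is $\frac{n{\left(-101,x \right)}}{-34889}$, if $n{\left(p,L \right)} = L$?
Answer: $- \frac{70}{34889} \approx -0.0020064$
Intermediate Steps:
$\frac{n{\left(-101,x \right)}}{-34889} = \frac{70}{-34889} = 70 \left(- \frac{1}{34889}\right) = - \frac{70}{34889}$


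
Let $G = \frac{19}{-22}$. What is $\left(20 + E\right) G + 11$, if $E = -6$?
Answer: $- \frac{12}{11} \approx -1.0909$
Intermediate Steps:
$G = - \frac{19}{22}$ ($G = 19 \left(- \frac{1}{22}\right) = - \frac{19}{22} \approx -0.86364$)
$\left(20 + E\right) G + 11 = \left(20 - 6\right) \left(- \frac{19}{22}\right) + 11 = 14 \left(- \frac{19}{22}\right) + 11 = - \frac{133}{11} + 11 = - \frac{12}{11}$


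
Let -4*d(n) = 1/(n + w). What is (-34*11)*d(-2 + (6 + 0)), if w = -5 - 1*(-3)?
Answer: 187/4 ≈ 46.750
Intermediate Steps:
w = -2 (w = -5 + 3 = -2)
d(n) = -1/(4*(-2 + n)) (d(n) = -1/(4*(n - 2)) = -1/(4*(-2 + n)))
(-34*11)*d(-2 + (6 + 0)) = (-34*11)*(-1/(-8 + 4*(-2 + (6 + 0)))) = -(-374)/(-8 + 4*(-2 + 6)) = -(-374)/(-8 + 4*4) = -(-374)/(-8 + 16) = -(-374)/8 = -374*(-⅛) = 187/4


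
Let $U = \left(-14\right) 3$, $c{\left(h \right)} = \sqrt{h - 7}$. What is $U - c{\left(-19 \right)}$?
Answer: $-42 - i \sqrt{26} \approx -42.0 - 5.099 i$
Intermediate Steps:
$c{\left(h \right)} = \sqrt{-7 + h}$
$U = -42$
$U - c{\left(-19 \right)} = -42 - \sqrt{-7 - 19} = -42 - \sqrt{-26} = -42 - i \sqrt{26}$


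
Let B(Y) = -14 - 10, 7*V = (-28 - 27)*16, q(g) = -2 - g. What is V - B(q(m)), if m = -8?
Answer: -712/7 ≈ -101.71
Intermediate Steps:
V = -880/7 (V = ((-28 - 27)*16)/7 = (-55*16)/7 = (⅐)*(-880) = -880/7 ≈ -125.71)
B(Y) = -24
V - B(q(m)) = -880/7 - 1*(-24) = -880/7 + 24 = -712/7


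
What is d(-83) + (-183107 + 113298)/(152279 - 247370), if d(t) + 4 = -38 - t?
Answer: 3968540/95091 ≈ 41.734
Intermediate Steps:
d(t) = -42 - t (d(t) = -4 + (-38 - t) = -42 - t)
d(-83) + (-183107 + 113298)/(152279 - 247370) = (-42 - 1*(-83)) + (-183107 + 113298)/(152279 - 247370) = (-42 + 83) - 69809/(-95091) = 41 - 69809*(-1/95091) = 41 + 69809/95091 = 3968540/95091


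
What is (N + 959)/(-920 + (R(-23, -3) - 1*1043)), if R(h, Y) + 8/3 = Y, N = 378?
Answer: -4011/5906 ≈ -0.67914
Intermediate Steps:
R(h, Y) = -8/3 + Y
(N + 959)/(-920 + (R(-23, -3) - 1*1043)) = (378 + 959)/(-920 + ((-8/3 - 3) - 1*1043)) = 1337/(-920 + (-17/3 - 1043)) = 1337/(-920 - 3146/3) = 1337/(-5906/3) = 1337*(-3/5906) = -4011/5906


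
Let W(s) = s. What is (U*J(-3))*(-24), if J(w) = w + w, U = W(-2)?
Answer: -288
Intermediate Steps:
U = -2
J(w) = 2*w
(U*J(-3))*(-24) = -4*(-3)*(-24) = -2*(-6)*(-24) = 12*(-24) = -288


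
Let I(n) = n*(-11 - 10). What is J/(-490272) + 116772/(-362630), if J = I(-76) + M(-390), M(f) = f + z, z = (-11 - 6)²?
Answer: -28896086917/88893667680 ≈ -0.32506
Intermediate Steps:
z = 289 (z = (-17)² = 289)
M(f) = 289 + f (M(f) = f + 289 = 289 + f)
I(n) = -21*n (I(n) = n*(-21) = -21*n)
J = 1495 (J = -21*(-76) + (289 - 390) = 1596 - 101 = 1495)
J/(-490272) + 116772/(-362630) = 1495/(-490272) + 116772/(-362630) = 1495*(-1/490272) + 116772*(-1/362630) = -1495/490272 - 58386/181315 = -28896086917/88893667680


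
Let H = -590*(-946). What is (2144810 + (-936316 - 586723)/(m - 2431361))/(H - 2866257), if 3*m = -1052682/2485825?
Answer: -12963103109932020565/13950116757305572123 ≈ -0.92925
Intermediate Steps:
m = -350894/2485825 (m = (-1052682/2485825)/3 = (-1052682*1/2485825)/3 = (⅓)*(-1052682/2485825) = -350894/2485825 ≈ -0.14116)
H = 558140
(2144810 + (-936316 - 586723)/(m - 2431361))/(H - 2866257) = (2144810 + (-936316 - 586723)/(-350894/2485825 - 2431361))/(558140 - 2866257) = (2144810 - 1523039/(-6043938308719/2485825))/(-2308117) = (2144810 - 1523039*(-2485825/6043938308719))*(-1/2308117) = (2144810 + 3786008422175/6043938308719)*(-1/2308117) = (12963103109932020565/6043938308719)*(-1/2308117) = -12963103109932020565/13950116757305572123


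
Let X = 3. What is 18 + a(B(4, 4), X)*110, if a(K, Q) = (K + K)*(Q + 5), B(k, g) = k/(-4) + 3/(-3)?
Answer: -3502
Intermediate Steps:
B(k, g) = -1 - k/4 (B(k, g) = k*(-¼) + 3*(-⅓) = -k/4 - 1 = -1 - k/4)
a(K, Q) = 2*K*(5 + Q) (a(K, Q) = (2*K)*(5 + Q) = 2*K*(5 + Q))
18 + a(B(4, 4), X)*110 = 18 + (2*(-1 - ¼*4)*(5 + 3))*110 = 18 + (2*(-1 - 1)*8)*110 = 18 + (2*(-2)*8)*110 = 18 - 32*110 = 18 - 3520 = -3502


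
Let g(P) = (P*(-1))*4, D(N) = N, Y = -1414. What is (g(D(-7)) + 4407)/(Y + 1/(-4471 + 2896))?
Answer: -6985125/2227051 ≈ -3.1365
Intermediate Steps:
g(P) = -4*P (g(P) = -P*4 = -4*P)
(g(D(-7)) + 4407)/(Y + 1/(-4471 + 2896)) = (-4*(-7) + 4407)/(-1414 + 1/(-4471 + 2896)) = (28 + 4407)/(-1414 + 1/(-1575)) = 4435/(-1414 - 1/1575) = 4435/(-2227051/1575) = 4435*(-1575/2227051) = -6985125/2227051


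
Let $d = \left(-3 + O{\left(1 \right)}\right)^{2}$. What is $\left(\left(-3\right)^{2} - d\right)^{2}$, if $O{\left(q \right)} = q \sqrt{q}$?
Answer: $25$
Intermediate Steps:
$O{\left(q \right)} = q^{\frac{3}{2}}$
$d = 4$ ($d = \left(-3 + 1^{\frac{3}{2}}\right)^{2} = \left(-3 + 1\right)^{2} = \left(-2\right)^{2} = 4$)
$\left(\left(-3\right)^{2} - d\right)^{2} = \left(\left(-3\right)^{2} - 4\right)^{2} = \left(9 - 4\right)^{2} = 5^{2} = 25$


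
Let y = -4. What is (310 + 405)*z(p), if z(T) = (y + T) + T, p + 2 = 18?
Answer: 20020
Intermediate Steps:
p = 16 (p = -2 + 18 = 16)
z(T) = -4 + 2*T (z(T) = (-4 + T) + T = -4 + 2*T)
(310 + 405)*z(p) = (310 + 405)*(-4 + 2*16) = 715*(-4 + 32) = 715*28 = 20020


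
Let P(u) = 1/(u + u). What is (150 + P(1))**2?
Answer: 90601/4 ≈ 22650.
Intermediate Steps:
P(u) = 1/(2*u)
(150 + P(1))**2 = (150 + (1/2)/1)**2 = (150 + (1/2)*1)**2 = (150 + 1/2)**2 = (301/2)**2 = 90601/4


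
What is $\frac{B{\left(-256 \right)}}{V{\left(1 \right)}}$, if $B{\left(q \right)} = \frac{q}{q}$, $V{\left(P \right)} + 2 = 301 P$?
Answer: $\frac{1}{299} \approx 0.0033445$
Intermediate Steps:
$V{\left(P \right)} = -2 + 301 P$
$B{\left(q \right)} = 1$
$\frac{B{\left(-256 \right)}}{V{\left(1 \right)}} = 1 \frac{1}{-2 + 301 \cdot 1} = 1 \frac{1}{-2 + 301} = 1 \cdot \frac{1}{299} = \frac{1}{299}$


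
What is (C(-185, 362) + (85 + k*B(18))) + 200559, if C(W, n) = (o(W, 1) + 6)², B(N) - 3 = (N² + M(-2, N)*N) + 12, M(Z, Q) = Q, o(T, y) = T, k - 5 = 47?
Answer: 267161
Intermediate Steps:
k = 52 (k = 5 + 47 = 52)
B(N) = 15 + 2*N² (B(N) = 3 + ((N² + N*N) + 12) = 3 + ((N² + N²) + 12) = 3 + (2*N² + 12) = 3 + (12 + 2*N²) = 15 + 2*N²)
C(W, n) = (6 + W)² (C(W, n) = (W + 6)² = (6 + W)²)
(C(-185, 362) + (85 + k*B(18))) + 200559 = ((6 - 185)² + (85 + 52*(15 + 2*18²))) + 200559 = ((-179)² + (85 + 52*(15 + 2*324))) + 200559 = (32041 + (85 + 52*(15 + 648))) + 200559 = (32041 + (85 + 52*663)) + 200559 = (32041 + (85 + 34476)) + 200559 = (32041 + 34561) + 200559 = 66602 + 200559 = 267161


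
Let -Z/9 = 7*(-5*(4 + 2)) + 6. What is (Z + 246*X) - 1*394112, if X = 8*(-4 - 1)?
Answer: -402116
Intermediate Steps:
Z = 1836 (Z = -9*(7*(-5*(4 + 2)) + 6) = -9*(7*(-5*6) + 6) = -9*(7*(-30) + 6) = -9*(-210 + 6) = -9*(-204) = 1836)
X = -40 (X = 8*(-5) = -40)
(Z + 246*X) - 1*394112 = (1836 + 246*(-40)) - 1*394112 = (1836 - 9840) - 394112 = -8004 - 394112 = -402116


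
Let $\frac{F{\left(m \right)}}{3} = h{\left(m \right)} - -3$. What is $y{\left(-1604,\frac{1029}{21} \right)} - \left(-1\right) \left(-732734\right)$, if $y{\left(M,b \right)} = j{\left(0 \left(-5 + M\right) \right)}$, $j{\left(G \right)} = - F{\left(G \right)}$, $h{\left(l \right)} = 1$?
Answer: $-732746$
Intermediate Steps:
$F{\left(m \right)} = 12$ ($F{\left(m \right)} = 3 \left(1 - -3\right) = 3 \left(1 + 3\right) = 3 \cdot 4 = 12$)
$j{\left(G \right)} = -12$ ($j{\left(G \right)} = \left(-1\right) 12 = -12$)
$y{\left(M,b \right)} = -12$
$y{\left(-1604,\frac{1029}{21} \right)} - \left(-1\right) \left(-732734\right) = -12 - \left(-1\right) \left(-732734\right) = -12 - 732734 = -732746$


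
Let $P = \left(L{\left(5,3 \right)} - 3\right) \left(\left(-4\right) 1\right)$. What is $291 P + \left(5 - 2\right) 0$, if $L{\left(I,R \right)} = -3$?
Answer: $6984$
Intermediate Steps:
$P = 24$ ($P = \left(-3 - 3\right) \left(\left(-4\right) 1\right) = \left(-6\right) \left(-4\right) = 24$)
$291 P + \left(5 - 2\right) 0 = 291 \cdot 24 + \left(5 - 2\right) 0 = 6984 + 3 \cdot 0 = 6984 + 0 = 6984$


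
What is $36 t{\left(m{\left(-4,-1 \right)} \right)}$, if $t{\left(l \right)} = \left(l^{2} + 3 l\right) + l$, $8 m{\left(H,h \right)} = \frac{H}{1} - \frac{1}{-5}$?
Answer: $- \frac{24111}{400} \approx -60.277$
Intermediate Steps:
$m{\left(H,h \right)} = \frac{1}{40} + \frac{H}{8}$ ($m{\left(H,h \right)} = \frac{\frac{H}{1} - \frac{1}{-5}}{8} = \frac{H 1 - - \frac{1}{5}}{8} = \frac{H + \frac{1}{5}}{8} = \frac{\frac{1}{5} + H}{8} = \frac{1}{40} + \frac{H}{8}$)
$t{\left(l \right)} = l^{2} + 4 l$
$36 t{\left(m{\left(-4,-1 \right)} \right)} = 36 \left(\frac{1}{40} + \frac{1}{8} \left(-4\right)\right) \left(4 + \left(\frac{1}{40} + \frac{1}{8} \left(-4\right)\right)\right) = 36 \left(\frac{1}{40} - \frac{1}{2}\right) \left(4 + \left(\frac{1}{40} - \frac{1}{2}\right)\right) = 36 \left(- \frac{19 \left(4 - \frac{19}{40}\right)}{40}\right) = 36 \left(\left(- \frac{19}{40}\right) \frac{141}{40}\right) = 36 \left(- \frac{2679}{1600}\right) = - \frac{24111}{400}$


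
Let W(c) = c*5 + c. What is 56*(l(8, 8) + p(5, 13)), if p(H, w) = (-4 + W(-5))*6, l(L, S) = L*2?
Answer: -10528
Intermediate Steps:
l(L, S) = 2*L
W(c) = 6*c (W(c) = 5*c + c = 6*c)
p(H, w) = -204 (p(H, w) = (-4 + 6*(-5))*6 = (-4 - 30)*6 = -34*6 = -204)
56*(l(8, 8) + p(5, 13)) = 56*(2*8 - 204) = 56*(16 - 204) = 56*(-188) = -10528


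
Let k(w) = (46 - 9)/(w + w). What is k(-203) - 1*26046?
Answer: -10574713/406 ≈ -26046.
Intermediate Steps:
k(w) = 37/(2*w) (k(w) = 37/((2*w)) = 37*(1/(2*w)) = 37/(2*w))
k(-203) - 1*26046 = (37/2)/(-203) - 1*26046 = (37/2)*(-1/203) - 26046 = -37/406 - 26046 = -10574713/406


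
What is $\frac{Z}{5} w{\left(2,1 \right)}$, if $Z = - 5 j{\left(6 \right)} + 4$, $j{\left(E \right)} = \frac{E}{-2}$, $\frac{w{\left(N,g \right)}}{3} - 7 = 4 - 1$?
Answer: $114$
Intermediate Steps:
$w{\left(N,g \right)} = 30$ ($w{\left(N,g \right)} = 21 + 3 \left(4 - 1\right) = 21 + 3 \cdot 3 = 21 + 9 = 30$)
$j{\left(E \right)} = - \frac{E}{2}$ ($j{\left(E \right)} = E \left(- \frac{1}{2}\right) = - \frac{E}{2}$)
$Z = 19$ ($Z = - 5 \left(\left(- \frac{1}{2}\right) 6\right) + 4 = \left(-5\right) \left(-3\right) + 4 = 15 + 4 = 19$)
$\frac{Z}{5} w{\left(2,1 \right)} = \frac{1}{5} \cdot 19 \cdot 30 = \frac{19}{5} \cdot 30 = 114$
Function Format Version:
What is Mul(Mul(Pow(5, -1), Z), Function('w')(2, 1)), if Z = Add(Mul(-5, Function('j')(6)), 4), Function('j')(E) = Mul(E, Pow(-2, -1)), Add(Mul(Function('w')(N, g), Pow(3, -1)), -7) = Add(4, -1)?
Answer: 114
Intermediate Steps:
Function('w')(N, g) = 30 (Function('w')(N, g) = Add(21, Mul(3, Add(4, -1))) = Add(21, Mul(3, 3)) = Add(21, 9) = 30)
Function('j')(E) = Mul(Rational(-1, 2), E) (Function('j')(E) = Mul(E, Rational(-1, 2)) = Mul(Rational(-1, 2), E))
Z = 19 (Z = Add(Mul(-5, Mul(Rational(-1, 2), 6)), 4) = Add(Mul(-5, -3), 4) = Add(15, 4) = 19)
Mul(Mul(Pow(5, -1), Z), Function('w')(2, 1)) = Mul(Mul(Pow(5, -1), 19), 30) = Mul(Mul(Rational(1, 5), 19), 30) = Mul(Rational(19, 5), 30) = 114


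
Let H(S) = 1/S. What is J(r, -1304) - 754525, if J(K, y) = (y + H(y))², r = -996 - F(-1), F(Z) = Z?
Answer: 1608411591489/1700416 ≈ 9.4589e+5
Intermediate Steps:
H(S) = 1/S
r = -995 (r = -996 - 1*(-1) = -996 + 1 = -995)
J(K, y) = (y + 1/y)²
J(r, -1304) - 754525 = (1 + (-1304)²)²/(-1304)² - 754525 = (1 + 1700416)²/1700416 - 754525 = (1/1700416)*1700417² - 754525 = (1/1700416)*2891417973889 - 754525 = 2891417973889/1700416 - 754525 = 1608411591489/1700416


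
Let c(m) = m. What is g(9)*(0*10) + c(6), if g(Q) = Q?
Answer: 6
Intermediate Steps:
g(9)*(0*10) + c(6) = 9*(0*10) + 6 = 9*0 + 6 = 0 + 6 = 6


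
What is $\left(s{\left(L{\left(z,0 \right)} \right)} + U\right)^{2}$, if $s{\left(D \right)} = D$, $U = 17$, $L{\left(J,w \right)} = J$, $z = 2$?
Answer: $361$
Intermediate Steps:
$\left(s{\left(L{\left(z,0 \right)} \right)} + U\right)^{2} = \left(2 + 17\right)^{2} = 19^{2} = 361$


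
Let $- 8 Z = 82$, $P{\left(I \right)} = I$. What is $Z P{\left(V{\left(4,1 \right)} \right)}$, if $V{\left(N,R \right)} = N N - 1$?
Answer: $- \frac{615}{4} \approx -153.75$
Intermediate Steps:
$V{\left(N,R \right)} = -1 + N^{2}$ ($V{\left(N,R \right)} = N^{2} - 1 = -1 + N^{2}$)
$Z = - \frac{41}{4}$ ($Z = \left(- \frac{1}{8}\right) 82 = - \frac{41}{4} \approx -10.25$)
$Z P{\left(V{\left(4,1 \right)} \right)} = - \frac{41 \left(-1 + 4^{2}\right)}{4} = - \frac{41 \left(-1 + 16\right)}{4} = \left(- \frac{41}{4}\right) 15 = - \frac{615}{4}$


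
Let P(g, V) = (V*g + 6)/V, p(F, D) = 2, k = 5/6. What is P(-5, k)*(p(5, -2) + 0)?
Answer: 22/5 ≈ 4.4000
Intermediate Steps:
k = ⅚ (k = 5*(⅙) = ⅚ ≈ 0.83333)
P(g, V) = (6 + V*g)/V
P(-5, k)*(p(5, -2) + 0) = (-5 + 6/(⅚))*(2 + 0) = (-5 + 6*(6/5))*2 = (-5 + 36/5)*2 = (11/5)*2 = 22/5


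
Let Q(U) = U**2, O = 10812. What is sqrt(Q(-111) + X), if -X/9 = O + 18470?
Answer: 3*I*sqrt(27913) ≈ 501.22*I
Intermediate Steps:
X = -263538 (X = -9*(10812 + 18470) = -9*29282 = -263538)
sqrt(Q(-111) + X) = sqrt((-111)**2 - 263538) = sqrt(12321 - 263538) = sqrt(-251217) = 3*I*sqrt(27913)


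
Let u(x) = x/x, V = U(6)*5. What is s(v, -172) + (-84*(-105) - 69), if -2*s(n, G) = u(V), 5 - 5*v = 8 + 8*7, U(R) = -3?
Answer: 17501/2 ≈ 8750.5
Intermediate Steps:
V = -15 (V = -3*5 = -15)
v = -59/5 (v = 1 - (8 + 8*7)/5 = 1 - (8 + 56)/5 = 1 - ⅕*64 = 1 - 64/5 = -59/5 ≈ -11.800)
u(x) = 1
s(n, G) = -½ (s(n, G) = -½*1 = -½)
s(v, -172) + (-84*(-105) - 69) = -½ + (-84*(-105) - 69) = -½ + (8820 - 69) = -½ + 8751 = 17501/2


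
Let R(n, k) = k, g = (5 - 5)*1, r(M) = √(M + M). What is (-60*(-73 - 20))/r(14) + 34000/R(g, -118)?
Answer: -17000/59 + 2790*√7/7 ≈ 766.39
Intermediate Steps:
r(M) = √2*√M (r(M) = √(2*M) = √2*√M)
g = 0 (g = 0*1 = 0)
(-60*(-73 - 20))/r(14) + 34000/R(g, -118) = (-60*(-73 - 20))/((√2*√14)) + 34000/(-118) = (-60*(-93))/((2*√7)) + 34000*(-1/118) = 5580*(√7/14) - 17000/59 = 2790*√7/7 - 17000/59 = -17000/59 + 2790*√7/7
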